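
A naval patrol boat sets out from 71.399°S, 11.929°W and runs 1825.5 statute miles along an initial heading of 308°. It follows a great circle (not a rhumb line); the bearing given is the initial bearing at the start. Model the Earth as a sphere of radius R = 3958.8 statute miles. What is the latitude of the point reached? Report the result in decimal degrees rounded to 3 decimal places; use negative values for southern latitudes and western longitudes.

Central angle δ = d/R = 0.461125 rad.
Converting: φ₁ = -1.246148 rad, θ = 5.375614 rad.
sin φ₂ = sin φ₁ cos δ + cos φ₁ sin δ cos θ = (-0.947763)(0.895553) + (0.318976)(0.444956)(0.615661) = -0.761391
φ₂ = asin(-0.761391) = -0.865456 rad = -49.587°.
Δλ = atan2( sin θ sin δ cos φ₁ , cos δ − sin φ₁ sin φ₂ ) = atan2(-0.111842, 0.173935) = -0.571448 rad = -32.742°.
λ₂ = λ₁ + Δλ = -44.671°.

latitude -49.587°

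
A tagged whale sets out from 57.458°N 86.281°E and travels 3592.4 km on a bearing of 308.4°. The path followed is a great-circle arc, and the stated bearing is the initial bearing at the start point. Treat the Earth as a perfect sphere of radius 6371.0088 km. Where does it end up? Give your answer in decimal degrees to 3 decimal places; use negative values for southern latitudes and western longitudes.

The arc subtends δ = 3592.4/6371.0088 = 0.563867 rad at the centre.
Converting: φ₁ = 1.002831 rad, θ = 5.382595 rad.
sin φ₂ = sin φ₁ cos δ + cos φ₁ sin δ cos θ = (0.842997)(0.845195) + (0.537918)(0.534458)(0.621148) = 0.891074
φ₂ = asin(0.891074) = 1.099705 rad = 63.008°.
For the longitude increment, Δλ = atan2( sin θ sin δ cos φ₁, cos δ − sin φ₁ sin φ₂ ) = atan2(-0.225308, 0.094022) = -67.349°.
λ₂ = λ₁ + Δλ = 18.932°.

latitude 63.008°, longitude 18.932°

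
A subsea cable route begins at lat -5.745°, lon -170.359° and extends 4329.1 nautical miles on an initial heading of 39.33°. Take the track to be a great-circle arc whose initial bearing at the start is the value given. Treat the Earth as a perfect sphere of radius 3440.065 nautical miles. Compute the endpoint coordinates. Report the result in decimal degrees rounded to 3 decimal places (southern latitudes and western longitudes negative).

latitude 44.557°, longitude -112.535°

The arc subtends δ = 4329.1/3440.065 = 1.258436 rad at the centre.
Converting: φ₁ = -0.100269 rad, θ = 0.686438 rad.
sin φ₂ = sin φ₁ cos δ + cos φ₁ sin δ cos θ = (-0.100101)(0.307306) + (0.994977)(0.951611)(0.773508) = 0.701620
φ₂ = asin(0.701620) = 0.777669 rad = 44.557°.
Δλ = atan2( sin θ sin δ cos φ₁ , cos δ − sin φ₁ sin φ₂ ) = atan2(0.600088, 0.377539) = 1.009226 rad = 57.824°.
λ₂ = -170.359° + 57.824° = -112.535°.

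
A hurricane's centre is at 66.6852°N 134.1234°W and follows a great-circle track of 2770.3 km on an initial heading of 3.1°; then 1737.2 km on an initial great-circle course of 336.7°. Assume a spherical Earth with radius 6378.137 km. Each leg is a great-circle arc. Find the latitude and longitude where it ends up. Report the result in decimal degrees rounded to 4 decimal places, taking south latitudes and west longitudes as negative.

Apply the spherical direct solution leg by leg, carrying full precision between legs.
Leg 1: from (66.6852°, -134.1234°), δ = 2770.3/6378.137 = 0.434343 rad, θ = 3.1° → φ = 87.9828°, λ = 5.5975°.
Leg 2: from (87.9828°, 5.5975°), δ = 1737.2/6378.137 = 0.272368 rad, θ = 336.7° → φ = 76.2246°, λ = -147.8595°.

latitude 76.2246°, longitude -147.8595°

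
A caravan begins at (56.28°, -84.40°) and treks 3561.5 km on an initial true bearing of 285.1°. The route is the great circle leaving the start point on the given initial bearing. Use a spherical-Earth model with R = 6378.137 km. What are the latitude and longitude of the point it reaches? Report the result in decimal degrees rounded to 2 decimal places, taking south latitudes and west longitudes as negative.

latitude 51.45°, longitude -139.56°

Angular distance δ = d/R = 3561.5 / 6378.137 = 0.558392 rad.
Converting: φ₁ = 0.982271 rad, θ = 4.975934 rad.
Applying the spherical law of cosines for sides, sin φ₂ = sin φ₁ cos δ + cos φ₁ sin δ cos θ = 0.782043, so φ₂ = 51.45°.
Δλ = atan2( sin θ sin δ cos φ₁ , cos δ − sin φ₁ sin φ₂ ) = atan2(-0.283968, 0.197636) = -0.962774 rad = -55.16°.
λ₂ = λ₁ + Δλ = -139.56°.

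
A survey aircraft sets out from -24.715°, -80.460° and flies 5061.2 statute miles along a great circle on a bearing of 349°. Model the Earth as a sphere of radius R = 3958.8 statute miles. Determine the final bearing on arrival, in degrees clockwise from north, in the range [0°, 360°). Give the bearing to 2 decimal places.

δ = 5061.2/3958.8 = 1.278468 rad (73.2508°).
With φ₁ = -24.715° = -0.431358 rad and θ = 349° = 6.091199 rad:
Applying the spherical law of cosines for sides, sin φ₂ = sin φ₁ cos δ + cos φ₁ sin δ cos θ = 0.733388, so φ₂ = 47.171°.
For the longitude increment, Δλ = atan2( sin θ sin δ cos φ₁, cos δ − sin φ₁ sin φ₂ ) = atan2(-0.165977, 0.594816) = -15.591°.
λ₂ = λ₁ + Δλ = -96.051°.
The forward bearing on arrival equals the back-azimuth from the destination plus 180°.
Back-azimuth from P₂ (47.17°, -96.05°) to P₁ (-24.71°, -80.46°), with Δλ' = λ₁ − λ₂ = 15.59°: atan2( sin Δλ' cos φ₁ , cos φ₂ sin φ₁ − sin φ₂ cos φ₁ cos Δλ' ) = 165.23°.
Final bearing = (165.23° + 180°) mod 360° = 345.23°.

final bearing 345.23°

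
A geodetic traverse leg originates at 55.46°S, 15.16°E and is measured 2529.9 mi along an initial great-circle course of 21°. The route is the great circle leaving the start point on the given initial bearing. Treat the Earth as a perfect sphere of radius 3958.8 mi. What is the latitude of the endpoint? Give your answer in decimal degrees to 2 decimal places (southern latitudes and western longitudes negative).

latitude -20.21°

Central angle δ = d/R = 0.639057 rad.
Converting: φ₁ = -0.967960 rad, θ = 0.366519 rad.
Applying the spherical law of cosines for sides, sin φ₂ = sin φ₁ cos δ + cos φ₁ sin δ cos θ = -0.345465, so φ₂ = -20.21°.
Δλ = atan2( sin θ sin δ cos φ₁ , cos δ − sin φ₁ sin φ₂ ) = atan2(0.121189, 0.518088) = 0.229785 rad = 13.17°.
Hence λ₂ = 15.16° + 13.17° = 28.33°.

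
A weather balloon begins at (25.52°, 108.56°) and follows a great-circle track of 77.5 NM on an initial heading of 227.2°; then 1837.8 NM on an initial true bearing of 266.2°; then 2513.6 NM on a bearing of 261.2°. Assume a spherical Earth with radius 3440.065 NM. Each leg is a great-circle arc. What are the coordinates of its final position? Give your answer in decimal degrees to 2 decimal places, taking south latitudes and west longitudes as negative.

latitude 8.51°, longitude 33.16°

Apply the spherical direct solution leg by leg, carrying full precision between legs.
Leg 1: from (25.52°, 108.56°), δ = 77.5/3440.065 = 0.022529 rad, θ = 227.2° → φ = 24.64°, λ = 107.52°.
Leg 2: from (24.64°, 107.52°), δ = 1837.8/3440.065 = 0.534234 rad, θ = 266.2° → φ = 19.16°, λ = 74.98°.
Leg 3: from (19.16°, 74.98°), δ = 2513.6/3440.065 = 0.730684 rad, θ = 261.2° → φ = 8.51°, λ = 33.16°.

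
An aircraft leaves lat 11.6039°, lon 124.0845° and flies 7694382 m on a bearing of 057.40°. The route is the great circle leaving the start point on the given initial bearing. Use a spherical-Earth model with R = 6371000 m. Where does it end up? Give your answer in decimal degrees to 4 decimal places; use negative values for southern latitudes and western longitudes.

Central angle δ = d/R = 1.207720 rad.
With φ₁ = 11.6039° = 0.202526 rad and θ = 57.4° = 1.001819 rad:
Applying the spherical law of cosines for sides, sin φ₂ = sin φ₁ cos δ + cos φ₁ sin δ cos θ = 0.564791, so φ₂ = 34.3878°.
Then Δλ = atan2(0.771436, 0.241547) = 1.267352 rad, from sin θ sin δ cos φ₁ over cos δ − sin φ₁ sin φ₂.
λ₂ = 124.0845° + 72.6139° = 196.6984°, normalized to (−180°, 180°] → -163.3016°.

latitude 34.3878°, longitude -163.3016°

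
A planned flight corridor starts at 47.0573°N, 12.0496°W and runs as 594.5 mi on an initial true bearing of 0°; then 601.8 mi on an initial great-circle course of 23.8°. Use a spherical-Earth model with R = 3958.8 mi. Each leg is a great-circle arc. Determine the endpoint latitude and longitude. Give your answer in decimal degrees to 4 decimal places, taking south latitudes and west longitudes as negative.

Apply the spherical direct solution leg by leg, carrying full precision between legs.
Leg 1: from (47.0573°, -12.0496°), δ = 594.5/3958.8 = 0.150172 rad, θ = 0° → φ = 55.6615°, λ = -12.0496°.
Leg 2: from (55.6615°, -12.0496°), δ = 601.8/3958.8 = 0.152016 rad, θ = 23.8° → φ = 63.4254°, λ = -4.1985°.

latitude 63.4254°, longitude -4.1985°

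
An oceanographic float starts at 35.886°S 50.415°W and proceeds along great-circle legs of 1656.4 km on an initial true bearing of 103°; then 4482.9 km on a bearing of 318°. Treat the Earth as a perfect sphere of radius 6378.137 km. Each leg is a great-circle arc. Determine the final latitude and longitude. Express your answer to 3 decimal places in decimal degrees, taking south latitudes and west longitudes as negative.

Apply the spherical direct solution leg by leg, carrying full precision between legs.
Leg 1: from (-35.886°, -50.415°), δ = 1656.4/6378.137 = 0.259700 rad, θ = 103° → φ = -37.830°, λ = -31.946°.
Leg 2: from (-37.830°, -31.946°), δ = 4482.9/6378.137 = 0.702854 rad, θ = 318° → φ = -5.080°, λ = -57.683°.

latitude -5.080°, longitude -57.683°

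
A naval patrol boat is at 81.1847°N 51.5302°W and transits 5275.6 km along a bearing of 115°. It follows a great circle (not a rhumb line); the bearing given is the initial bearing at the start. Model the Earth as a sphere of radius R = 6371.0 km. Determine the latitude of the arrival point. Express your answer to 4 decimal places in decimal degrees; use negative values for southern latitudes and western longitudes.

latitude 38.3604°

δ = 5275.6/6371 = 0.828065 rad (47.4446°).
Converting: φ₁ = 1.416940 rad, θ = 2.007129 rad.
Applying the spherical law of cosines for sides, sin φ₂ = sin φ₁ cos δ + cos φ₁ sin δ cos θ = 0.620606, so φ₂ = 38.3604°.
For the longitude increment, Δλ = atan2( sin θ sin δ cos φ₁, cos δ − sin φ₁ sin φ₂ ) = atan2(0.102311, 0.063028) = 58.3651°.
λ₂ = -51.5302° + 58.3651° = 6.8349°.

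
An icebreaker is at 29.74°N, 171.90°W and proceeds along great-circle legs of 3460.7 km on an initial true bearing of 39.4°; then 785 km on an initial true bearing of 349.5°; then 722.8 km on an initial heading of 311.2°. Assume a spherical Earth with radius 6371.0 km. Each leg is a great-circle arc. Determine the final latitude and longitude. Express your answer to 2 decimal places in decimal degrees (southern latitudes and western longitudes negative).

Apply the spherical direct solution leg by leg, carrying full precision between legs.
Leg 1: from (29.74°, -171.90°), δ = 3460.7/6371 = 0.543196 rad, θ = 39.4° → φ = 50.49°, λ = -140.86°.
Leg 2: from (50.49°, -140.86°), δ = 785/6371 = 0.123215 rad, θ = 349.5° → φ = 57.41°, λ = -143.24°.
Leg 3: from (57.41°, -143.24°), δ = 722.8/6371 = 0.113452 rad, θ = 311.2° → φ = 61.31°, λ = -153.47°.

latitude 61.31°, longitude -153.47°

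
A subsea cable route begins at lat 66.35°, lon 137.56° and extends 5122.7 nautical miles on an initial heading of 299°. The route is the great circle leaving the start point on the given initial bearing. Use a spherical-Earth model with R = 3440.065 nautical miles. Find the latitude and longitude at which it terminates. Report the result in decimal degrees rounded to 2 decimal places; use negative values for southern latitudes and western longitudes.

latitude 15.58°, longitude 22.38°

δ = 5122.7/3440.065 = 1.489129 rad (85.3208°).
Converting: φ₁ = 1.158026 rad, θ = 5.218534 rad.
Applying the spherical law of cosines for sides, sin φ₂ = sin φ₁ cos δ + cos φ₁ sin δ cos θ = 0.268558, so φ₂ = 15.58°.
For the longitude increment, Δλ = atan2( sin θ sin δ cos φ₁, cos δ − sin φ₁ sin φ₂ ) = atan2(-0.349683, -0.164426) = -115.18°.
λ₂ = λ₁ + Δλ = 22.38°.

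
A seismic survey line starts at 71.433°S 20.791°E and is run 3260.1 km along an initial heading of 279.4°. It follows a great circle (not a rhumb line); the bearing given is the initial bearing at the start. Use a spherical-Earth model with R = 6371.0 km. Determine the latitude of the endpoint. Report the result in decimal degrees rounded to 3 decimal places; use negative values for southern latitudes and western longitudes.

δ = 3260.1/6371 = 0.511709 rad (29.3188°).
Converting: φ₁ = -1.246741 rad, θ = 4.876450 rad.
sin φ₂ = sin φ₁ cos δ + cos φ₁ sin δ cos θ = (-0.947952)(0.871909) + (0.318413)(0.489668)(0.163326) = -0.801062
φ₂ = asin(-0.801062) = -0.929068 rad = -53.232°.
Δλ = atan2( sin θ sin δ cos φ₁ , cos δ − sin φ₁ sin φ₂ ) = atan2(-0.153823, 0.112540) = -0.939163 rad = -53.810°.
λ₂ = 20.791° + -53.810° = -33.019°.

latitude -53.232°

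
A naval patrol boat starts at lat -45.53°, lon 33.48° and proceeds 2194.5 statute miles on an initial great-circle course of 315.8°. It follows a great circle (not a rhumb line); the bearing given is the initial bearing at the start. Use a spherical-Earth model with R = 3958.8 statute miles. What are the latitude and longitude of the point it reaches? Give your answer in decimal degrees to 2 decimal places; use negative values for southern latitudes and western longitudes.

The arc subtends δ = 2194.5/3958.8 = 0.554335 rad at the centre.
Converting: φ₁ = -0.794648 rad, θ = 5.511750 rad.
sin φ₂ = sin φ₁ cos δ + cos φ₁ sin δ cos θ = (-0.713617)(0.850251) + (0.700536)(0.526378)(0.716911) = -0.342396
φ₂ = asin(-0.342396) = -0.349465 rad = -20.02°.
For the longitude increment, Δλ = atan2( sin θ sin δ cos φ₁, cos δ − sin φ₁ sin φ₂ ) = atan2(-0.257077, 0.605911) = -22.99°.
Hence λ₂ = 33.48° + -22.99° = 10.49°.

latitude -20.02°, longitude 10.49°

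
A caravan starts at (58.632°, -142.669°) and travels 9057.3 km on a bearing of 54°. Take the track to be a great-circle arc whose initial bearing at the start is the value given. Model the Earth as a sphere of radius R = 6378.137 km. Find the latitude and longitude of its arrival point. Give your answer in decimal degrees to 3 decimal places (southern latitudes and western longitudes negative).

latitude 25.513°, longitude -25.076°

The arc subtends δ = 9057.3/6378.137 = 1.420054 rad at the centre.
Start latitude φ₁ = 1.023321 rad; initial bearing θ = 0.942478 rad.
sin φ₂ = sin φ₁ cos δ + cos φ₁ sin δ cos θ = (0.853842)(0.150172) + (0.520533)(0.988660)(0.587785) = 0.430715
φ₂ = asin(0.430715) = 0.445285 rad = 25.513°.
Δλ = atan2( sin θ sin δ cos φ₁ , cos δ − sin φ₁ sin φ₂ ) = atan2(0.416344, -0.217590) = 2.052377 rad = 117.593°.
λ₂ = -142.669° + 117.593° = -25.076°.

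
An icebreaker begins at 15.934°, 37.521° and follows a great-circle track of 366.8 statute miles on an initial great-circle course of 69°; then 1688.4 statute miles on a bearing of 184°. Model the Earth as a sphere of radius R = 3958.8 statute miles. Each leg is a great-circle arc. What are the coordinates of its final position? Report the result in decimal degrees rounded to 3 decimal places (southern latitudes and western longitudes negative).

latitude -6.609°, longitude 41.061°

Apply the spherical direct solution leg by leg, carrying full precision between legs.
Leg 1: from (15.934°, 37.521°), δ = 366.8/3958.8 = 0.092654 rad, θ = 69° → φ = 17.772°, λ = 42.725°.
Leg 2: from (17.772°, 42.725°), δ = 1688.4/3958.8 = 0.426493 rad, θ = 184° → φ = -6.609°, λ = 41.061°.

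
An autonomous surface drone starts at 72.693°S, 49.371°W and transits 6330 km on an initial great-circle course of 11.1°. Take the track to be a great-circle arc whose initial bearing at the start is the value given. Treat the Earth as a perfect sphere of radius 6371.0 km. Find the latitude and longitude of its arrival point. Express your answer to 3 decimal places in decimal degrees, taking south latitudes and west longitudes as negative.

δ = 6330/6371 = 0.993565 rad (56.9271°).
Converting: φ₁ = -1.268732 rad, θ = 0.193732 rad.
Applying the spherical law of cosines for sides, sin φ₂ = sin φ₁ cos δ + cos φ₁ sin δ cos θ = -0.276372, so φ₂ = -16.044°.
Then Δλ = atan2(0.047994, 0.281847) = 0.168666 rad, from sin θ sin δ cos φ₁ over cos δ − sin φ₁ sin φ₂.
λ₂ = λ₁ + Δλ = -39.707°.

latitude -16.044°, longitude -39.707°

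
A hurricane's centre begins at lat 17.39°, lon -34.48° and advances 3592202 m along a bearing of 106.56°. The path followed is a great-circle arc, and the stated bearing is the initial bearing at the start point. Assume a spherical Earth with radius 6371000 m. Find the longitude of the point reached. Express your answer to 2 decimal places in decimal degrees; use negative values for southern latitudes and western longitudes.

Central angle δ = d/R = 0.563836 rad.
With φ₁ = 17.39° = 0.303513 rad and θ = 106.56° = 1.859823 rad:
sin φ₂ = sin φ₁ cos δ + cos φ₁ sin δ cos θ = (0.298874)(0.845211) + (0.954293)(0.534433)(-0.285019) = 0.107251
φ₂ = asin(0.107251) = 0.107457 rad = 6.16°.
Then Δλ = atan2(0.488851, 0.813157) = 0.541284 rad, from sin θ sin δ cos φ₁ over cos δ − sin φ₁ sin φ₂.
Hence λ₂ = -34.48° + 31.01° = -3.47°.

longitude -3.47°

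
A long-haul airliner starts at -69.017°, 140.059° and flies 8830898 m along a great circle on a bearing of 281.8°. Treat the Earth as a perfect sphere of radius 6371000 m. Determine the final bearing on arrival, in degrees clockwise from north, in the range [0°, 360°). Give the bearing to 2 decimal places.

Angular distance δ = d/R = 8830898 / 6371000 = 1.386109 rad.
With φ₁ = -69.017° = -1.204574 rad and θ = 281.8° = 4.918338 rad:
Destination latitude: φ₂ = arcsin( sin φ₁ cos δ + cos φ₁ sin δ cos θ ) = arcsin(-0.099479) = -5.709°.
For the longitude increment, Δλ = atan2( sin θ sin δ cos φ₁, cos δ − sin φ₁ sin φ₂ ) = atan2(-0.344562, 0.090757) = -75.244°.
Hence λ₂ = 140.059° + -75.244° = 64.815°.
The forward bearing on arrival equals the back-azimuth from the destination plus 180°.
Back-azimuth from P₂ (-5.71°, 64.82°) to P₁ (-69.02°, 140.06°), with Δλ' = λ₁ − λ₂ = 75.24°: atan2( sin Δλ' cos φ₁ , cos φ₂ sin φ₁ − sin φ₂ cos φ₁ cos Δλ' ) = 159.37°.
Final bearing = (159.37° + 180°) mod 360° = 339.37°.

final bearing 339.37°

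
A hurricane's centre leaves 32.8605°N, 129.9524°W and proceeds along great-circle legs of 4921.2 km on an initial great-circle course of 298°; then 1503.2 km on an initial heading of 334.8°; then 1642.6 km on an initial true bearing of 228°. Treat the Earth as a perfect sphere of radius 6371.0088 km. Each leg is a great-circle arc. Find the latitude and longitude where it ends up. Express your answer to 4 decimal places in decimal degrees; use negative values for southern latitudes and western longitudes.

Apply the spherical direct solution leg by leg, carrying full precision between legs.
Leg 1: from (32.8605°, -129.9524°), δ = 4921.2/6371.0088 = 0.772437 rad, θ = 298° → φ = 41.5923°, λ = 174.5692°.
Leg 2: from (41.5923°, 174.5692°), δ = 1503.2/6371.0088 = 0.235944 rad, θ = 334.8° → φ = 53.4774°, λ = 164.9419°.
Leg 3: from (53.4774°, 164.9419°), δ = 1642.6/6371.0088 = 0.257824 rad, θ = 228° → φ = 42.4946°, λ = 150.0507°.

latitude 42.4946°, longitude 150.0507°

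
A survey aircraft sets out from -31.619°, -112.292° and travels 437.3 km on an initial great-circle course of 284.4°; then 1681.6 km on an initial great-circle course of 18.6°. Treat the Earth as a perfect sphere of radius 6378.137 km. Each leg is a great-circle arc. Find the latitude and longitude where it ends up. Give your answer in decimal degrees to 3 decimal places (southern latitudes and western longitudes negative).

Apply the spherical direct solution leg by leg, carrying full precision between legs.
Leg 1: from (-31.619°, -112.292°), δ = 437.3/6378.137 = 0.068562 rad, θ = 284.4° → φ = -30.566°, λ = -116.712°.
Leg 2: from (-30.566°, -116.712°), δ = 1681.6/6378.137 = 0.263651 rad, θ = 18.6° → φ = -16.158°, λ = -111.747°.

latitude -16.158°, longitude -111.747°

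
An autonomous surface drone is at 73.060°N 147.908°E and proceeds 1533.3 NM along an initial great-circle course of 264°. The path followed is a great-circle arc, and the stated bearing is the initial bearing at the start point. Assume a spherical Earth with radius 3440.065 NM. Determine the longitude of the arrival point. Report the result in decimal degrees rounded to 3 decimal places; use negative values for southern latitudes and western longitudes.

longitude 93.425°

δ = 1533.3/3440.065 = 0.445718 rad (25.5378°).
Start latitude φ₁ = 1.275138 rad; initial bearing θ = 4.607669 rad.
sin φ₂ = sin φ₁ cos δ + cos φ₁ sin δ cos θ = (0.956610)(0.902301) + (0.291370)(0.431106)(-0.104528) = 0.850021
φ₂ = asin(0.850021) = 1.016025 rad = 58.214°.
For the longitude increment, Δλ = atan2( sin θ sin δ cos φ₁, cos δ − sin φ₁ sin φ₂ ) = atan2(-0.124923, 0.089163) = -54.483°.
λ₂ = λ₁ + Δλ = 93.425°.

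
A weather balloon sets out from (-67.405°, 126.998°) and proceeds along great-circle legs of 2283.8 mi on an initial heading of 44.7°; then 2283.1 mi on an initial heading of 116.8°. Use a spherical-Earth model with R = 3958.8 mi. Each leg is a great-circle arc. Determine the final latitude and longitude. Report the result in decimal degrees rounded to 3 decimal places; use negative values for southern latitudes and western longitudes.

latitude -45.705°, longitude -159.389°

Apply the spherical direct solution leg by leg, carrying full precision between legs.
Leg 1: from (-67.405°, 126.998°), δ = 2283.8/3958.8 = 0.576892 rad, θ = 44.7° → φ = -38.673°, λ = 156.430°.
Leg 2: from (-38.673°, 156.430°), δ = 2283.1/3958.8 = 0.576715 rad, θ = 116.8° → φ = -45.705°, λ = -159.389°.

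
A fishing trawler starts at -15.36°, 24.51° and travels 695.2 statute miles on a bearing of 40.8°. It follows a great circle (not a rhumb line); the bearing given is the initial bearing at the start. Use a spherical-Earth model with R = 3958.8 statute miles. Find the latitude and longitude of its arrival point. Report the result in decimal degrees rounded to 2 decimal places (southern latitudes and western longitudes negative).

Angular distance δ = d/R = 695.2 / 3958.8 = 0.175609 rad.
Converting: φ₁ = -0.268083 rad, θ = 0.712094 rad.
Applying the spherical law of cosines for sides, sin φ₂ = sin φ₁ cos δ + cos φ₁ sin δ cos θ = -0.133280, so φ₂ = -7.66°.
Then Δλ = atan2(0.110080, 0.949317) = 0.115441 rad, from sin θ sin δ cos φ₁ over cos δ − sin φ₁ sin φ₂.
Hence λ₂ = 24.51° + 6.61° = 31.12°.

latitude -7.66°, longitude 31.12°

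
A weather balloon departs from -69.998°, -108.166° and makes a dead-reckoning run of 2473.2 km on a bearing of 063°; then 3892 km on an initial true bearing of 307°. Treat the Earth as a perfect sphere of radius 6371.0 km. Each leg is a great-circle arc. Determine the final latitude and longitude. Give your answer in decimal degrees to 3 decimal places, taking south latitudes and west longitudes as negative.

latitude -27.538°, longitude -104.071°

Apply the spherical direct solution leg by leg, carrying full precision between legs.
Leg 1: from (-69.998°, -108.166°), δ = 2473.2/6371 = 0.388197 rad, θ = 63° → φ = -54.192°, λ = -72.965°.
Leg 2: from (-54.192°, -72.965°), δ = 3892/6371 = 0.610893 rad, θ = 307° → φ = -27.538°, λ = -104.071°.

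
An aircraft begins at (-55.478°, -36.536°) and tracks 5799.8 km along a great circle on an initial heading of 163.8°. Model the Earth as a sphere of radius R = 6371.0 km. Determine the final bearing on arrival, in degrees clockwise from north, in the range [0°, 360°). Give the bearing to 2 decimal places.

δ = 5799.8/6371 = 0.910344 rad (52.1589°).
Start latitude φ₁ = -0.968274 rad; initial bearing θ = 2.858849 rad.
Destination latitude: φ₂ = arcsin( sin φ₁ cos δ + cos φ₁ sin δ cos θ ) = arcsin(-0.935225) = -69.265°.
Δλ = atan2( sin θ sin δ cos φ₁ , cos δ − sin φ₁ sin φ₂ ) = atan2(0.124862, -0.157066) = 2.469928 rad = 141.516°.
λ₂ = λ₁ + Δλ = 104.980°.
The forward bearing on arrival equals the back-azimuth from the destination plus 180°.
Back-azimuth from P₂ (-69.26°, 104.98°) to P₁ (-55.48°, -36.54°), with Δλ' = λ₁ − λ₂ = -141.52°: atan2( sin Δλ' cos φ₁ , cos φ₂ sin φ₁ − sin φ₂ cos φ₁ cos Δλ' ) = 206.52°.
Final bearing = (206.52° + 180°) mod 360° = 26.52°.

final bearing 26.52°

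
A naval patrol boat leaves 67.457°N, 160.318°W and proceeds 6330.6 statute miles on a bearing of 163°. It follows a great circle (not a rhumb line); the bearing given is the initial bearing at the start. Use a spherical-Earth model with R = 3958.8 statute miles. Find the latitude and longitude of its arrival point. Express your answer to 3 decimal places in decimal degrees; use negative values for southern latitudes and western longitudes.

The arc subtends δ = 6330.6/3958.8 = 1.599121 rad at the centre.
Start latitude φ₁ = 1.177347 rad; initial bearing θ = 2.844887 rad.
Applying the spherical law of cosines for sides, sin φ₂ = sin φ₁ cos δ + cos φ₁ sin δ cos θ = -0.392635, so φ₂ = -23.119°.
For the longitude increment, Δλ = atan2( sin θ sin δ cos φ₁, cos δ − sin φ₁ sin φ₂ ) = atan2(0.112044, 0.334314) = 18.528°.
Hence λ₂ = -160.318° + 18.528° = -141.790°.

latitude -23.119°, longitude -141.790°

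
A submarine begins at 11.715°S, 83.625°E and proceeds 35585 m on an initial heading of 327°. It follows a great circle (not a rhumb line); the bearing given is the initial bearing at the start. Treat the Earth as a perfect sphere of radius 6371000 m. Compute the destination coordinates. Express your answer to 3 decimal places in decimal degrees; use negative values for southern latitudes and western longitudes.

Central angle δ = d/R = 0.005585 rad.
With φ₁ = -11.715° = -0.204465 rad and θ = 327° = 5.707227 rad:
Destination latitude: φ₂ = arcsin( sin φ₁ cos δ + cos φ₁ sin δ cos θ ) = arcsin(-0.198454) = -11.447°.
Then Δλ = atan2(-0.002979, 0.959690) = -0.003104 rad, from sin θ sin δ cos φ₁ over cos δ − sin φ₁ sin φ₂.
Hence λ₂ = 83.625° + -0.178° = 83.447°.

latitude -11.447°, longitude 83.447°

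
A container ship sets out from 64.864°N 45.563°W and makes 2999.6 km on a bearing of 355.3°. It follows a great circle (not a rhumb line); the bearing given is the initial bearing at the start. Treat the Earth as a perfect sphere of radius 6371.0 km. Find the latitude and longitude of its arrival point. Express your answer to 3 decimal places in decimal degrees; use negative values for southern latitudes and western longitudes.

latitude 87.236°, longitude -175.145°

Central angle δ = d/R = 0.470821 rad.
With φ₁ = 64.864° = 1.132090 rad and θ = 355.3° = 6.201155 rad:
Applying the spherical law of cosines for sides, sin φ₂ = sin φ₁ cos δ + cos φ₁ sin δ cos θ = 0.998836, so φ₂ = 87.236°.
For the longitude increment, Δλ = atan2( sin θ sin δ cos φ₁, cos δ − sin φ₁ sin φ₂ ) = atan2(-0.015788, -0.013053) = -129.582°.
Hence λ₂ = -45.563° + -129.582° = -175.145°.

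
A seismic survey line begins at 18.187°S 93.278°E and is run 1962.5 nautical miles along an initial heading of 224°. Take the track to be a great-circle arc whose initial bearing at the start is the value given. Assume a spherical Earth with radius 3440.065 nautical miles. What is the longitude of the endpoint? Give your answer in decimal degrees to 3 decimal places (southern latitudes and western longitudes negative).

longitude 64.334°

Angular distance δ = d/R = 1962.5 / 3440.065 = 0.570483 rad.
Start latitude φ₁ = -0.317423 rad; initial bearing θ = 3.909538 rad.
sin φ₂ = sin φ₁ cos δ + cos φ₁ sin δ cos θ = (-0.312119)(0.841640) + (0.950043)(0.540039)(-0.719340) = -0.631757
φ₂ = asin(-0.631757) = -0.683817 rad = -39.180°.
For the longitude increment, Δλ = atan2( sin θ sin δ cos φ₁, cos δ − sin φ₁ sin φ₂ ) = atan2(-0.356402, 0.644456) = -28.944°.
λ₂ = λ₁ + Δλ = 64.334°.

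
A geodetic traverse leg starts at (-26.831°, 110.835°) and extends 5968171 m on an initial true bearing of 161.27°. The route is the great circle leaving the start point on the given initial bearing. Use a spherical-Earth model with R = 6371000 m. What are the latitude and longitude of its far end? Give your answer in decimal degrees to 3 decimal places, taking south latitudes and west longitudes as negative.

Central angle δ = d/R = 0.936771 rad.
With φ₁ = -26.831° = -0.468289 rad and θ = 161.27° = 2.814692 rad:
sin φ₂ = sin φ₁ cos δ + cos φ₁ sin δ cos θ = (-0.451360)(0.592392) + (0.892342)(0.805650)(-0.947042) = -0.948225
φ₂ = asin(-0.948225) = -1.247600 rad = -71.482°.
For the longitude increment, Δλ = atan2( sin θ sin δ cos φ₁, cos δ − sin φ₁ sin φ₂ ) = atan2(0.230850, 0.164401) = 54.543°.
Hence λ₂ = 110.835° + 54.543° = 165.378°.

latitude -71.482°, longitude 165.378°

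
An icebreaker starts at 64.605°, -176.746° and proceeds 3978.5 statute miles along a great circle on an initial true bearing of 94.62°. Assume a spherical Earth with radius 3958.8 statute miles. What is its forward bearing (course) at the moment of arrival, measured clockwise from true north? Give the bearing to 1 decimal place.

final bearing 151.3°

Angular distance δ = d/R = 3978.5 / 3958.8 = 1.004976 rad.
Start latitude φ₁ = 1.127570 rad; initial bearing θ = 1.651431 rad.
Destination latitude: φ₂ = arcsin( sin φ₁ cos δ + cos φ₁ sin δ cos θ ) = arcsin(0.455146) = 27.074°.
Then Δλ = atan2(0.360842, 0.124942) = 1.237466 rad, from sin θ sin δ cos φ₁ over cos δ − sin φ₁ sin φ₂.
λ₂ = λ₁ + Δλ = -105.844°.
The forward bearing on arrival equals the back-azimuth from the destination plus 180°.
Back-azimuth from P₂ (27.1°, -105.8°) to P₁ (64.6°, -176.7°), with Δλ' = λ₁ − λ₂ = -70.9°: atan2( sin Δλ' cos φ₁ , cos φ₂ sin φ₁ − sin φ₂ cos φ₁ cos Δλ' ) = 331.3°.
Final bearing = (331.3° + 180°) mod 360° = 151.3°.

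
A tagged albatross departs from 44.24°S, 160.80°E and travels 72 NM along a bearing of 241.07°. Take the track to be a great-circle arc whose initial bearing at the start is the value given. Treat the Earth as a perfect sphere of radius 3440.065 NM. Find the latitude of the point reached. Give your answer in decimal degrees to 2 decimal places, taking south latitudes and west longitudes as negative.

latitude -44.81°

δ = 72/3440.065 = 0.020930 rad (1.1992°).
Start latitude φ₁ = -0.772134 rad; initial bearing θ = 4.207465 rad.
Destination latitude: φ₂ = arcsin( sin φ₁ cos δ + cos φ₁ sin δ cos θ ) = arcsin(-0.704766) = -44.81°.
Then Δλ = atan2(-0.013123, 0.508090) = -0.025821 rad, from sin θ sin δ cos φ₁ over cos δ − sin φ₁ sin φ₂.
λ₂ = λ₁ + Δλ = 159.32°.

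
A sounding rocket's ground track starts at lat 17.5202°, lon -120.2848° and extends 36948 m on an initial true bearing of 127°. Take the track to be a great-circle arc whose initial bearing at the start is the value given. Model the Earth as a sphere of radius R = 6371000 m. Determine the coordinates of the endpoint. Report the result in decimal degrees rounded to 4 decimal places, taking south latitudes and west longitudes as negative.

Central angle δ = d/R = 0.005799 rad.
With φ₁ = 17.5202° = 0.305785 rad and θ = 127° = 2.216568 rad:
Applying the spherical law of cosines for sides, sin φ₂ = sin φ₁ cos δ + cos φ₁ sin δ cos θ = 0.297709, so φ₂ = 17.3200°.
Δλ = atan2( sin θ sin δ cos φ₁ , cos δ − sin φ₁ sin φ₂ ) = atan2(0.004417, 0.910360) = 0.004852 rad = 0.2780°.
λ₂ = -120.2848° + 0.2780° = -120.0068°.

latitude 17.3200°, longitude -120.0068°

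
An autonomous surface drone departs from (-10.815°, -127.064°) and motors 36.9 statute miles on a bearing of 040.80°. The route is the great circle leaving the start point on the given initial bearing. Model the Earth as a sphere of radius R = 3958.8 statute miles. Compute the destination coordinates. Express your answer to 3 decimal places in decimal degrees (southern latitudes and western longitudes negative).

latitude -10.411°, longitude -126.709°

Angular distance δ = d/R = 36.9 / 3958.8 = 0.009321 rad.
Converting: φ₁ = -0.188757 rad, θ = 0.712094 rad.
Destination latitude: φ₂ = arcsin( sin φ₁ cos δ + cos φ₁ sin δ cos θ ) = arcsin(-0.180700) = -10.411°.
Δλ = atan2( sin θ sin δ cos φ₁ , cos δ − sin φ₁ sin φ₂ ) = atan2(0.005982, 0.966050) = 0.006192 rad = 0.355°.
Hence λ₂ = -127.064° + 0.355° = -126.709°.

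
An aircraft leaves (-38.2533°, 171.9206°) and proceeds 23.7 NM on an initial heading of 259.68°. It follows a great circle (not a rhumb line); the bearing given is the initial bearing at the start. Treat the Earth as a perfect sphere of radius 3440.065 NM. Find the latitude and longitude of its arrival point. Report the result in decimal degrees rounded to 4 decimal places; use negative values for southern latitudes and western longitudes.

latitude -38.3230°, longitude 171.4256°

Central angle δ = d/R = 0.006889 rad.
With φ₁ = -38.2533° = -0.667646 rad and θ = 259.68° = 4.532271 rad:
Applying the spherical law of cosines for sides, sin φ₂ = sin φ₁ cos δ + cos φ₁ sin δ cos θ = -0.620094, so φ₂ = -38.3230°.
Δλ = atan2( sin θ sin δ cos φ₁ , cos δ − sin φ₁ sin φ₂ ) = atan2(-0.005323, 0.616052) = -0.008640 rad = -0.4950°.
λ₂ = 171.9206° + -0.4950° = 171.4256°.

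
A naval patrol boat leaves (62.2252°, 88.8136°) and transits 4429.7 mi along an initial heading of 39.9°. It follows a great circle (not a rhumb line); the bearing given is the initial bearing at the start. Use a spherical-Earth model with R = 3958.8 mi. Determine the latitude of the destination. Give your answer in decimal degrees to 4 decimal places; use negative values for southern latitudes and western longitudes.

latitude 45.0676°

δ = 4429.7/3958.8 = 1.118950 rad (64.1111°).
Start latitude φ₁ = 1.086035 rad; initial bearing θ = 0.696386 rad.
Applying the spherical law of cosines for sides, sin φ₂ = sin φ₁ cos δ + cos φ₁ sin δ cos θ = 0.707941, so φ₂ = 45.0676°.
Δλ = atan2( sin θ sin δ cos φ₁ , cos δ − sin φ₁ sin φ₂ ) = atan2(0.268916, -0.189749) = 2.185277 rad = 125.2071°.
λ₂ = 88.8136° + 125.2071° = 214.0207°, normalized to (−180°, 180°] → -145.9793°.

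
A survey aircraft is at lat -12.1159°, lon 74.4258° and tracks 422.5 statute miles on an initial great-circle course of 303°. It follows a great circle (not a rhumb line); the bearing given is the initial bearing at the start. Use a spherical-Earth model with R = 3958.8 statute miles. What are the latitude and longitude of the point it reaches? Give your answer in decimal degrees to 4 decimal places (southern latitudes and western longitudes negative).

latitude -8.7412°, longitude 69.2400°

δ = 422.5/3958.8 = 0.106724 rad (6.1148°).
Start latitude φ₁ = -0.211462 rad; initial bearing θ = 5.288348 rad.
sin φ₂ = sin φ₁ cos δ + cos φ₁ sin δ cos θ = (-0.209890)(0.994310) + (0.977725)(0.106522)(0.544639) = -0.151972
φ₂ = asin(-0.151972) = -0.152563 rad = -8.7412°.
Δλ = atan2( sin θ sin δ cos φ₁ , cos δ − sin φ₁ sin φ₂ ) = atan2(-0.087347, 0.962413) = -0.090510 rad = -5.1858°.
λ₂ = 74.4258° + -5.1858° = 69.2400°.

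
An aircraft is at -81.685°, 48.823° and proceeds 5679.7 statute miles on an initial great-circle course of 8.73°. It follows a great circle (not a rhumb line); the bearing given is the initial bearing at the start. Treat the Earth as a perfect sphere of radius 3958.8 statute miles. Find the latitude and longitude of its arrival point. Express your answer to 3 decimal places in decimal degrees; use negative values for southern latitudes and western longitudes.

latitude 0.422°, longitude 57.472°

The arc subtends δ = 5679.7/3958.8 = 1.434702 rad at the centre.
Start latitude φ₁ = -1.425672 rad; initial bearing θ = 0.152367 rad.
Destination latitude: φ₂ = arcsin( sin φ₁ cos δ + cos φ₁ sin δ cos θ ) = arcsin(0.007370) = 0.422°.
Δλ = atan2( sin θ sin δ cos φ₁ , cos δ − sin φ₁ sin φ₂ ) = atan2(0.021747, 0.142967) = 0.150952 rad = 8.649°.
Hence λ₂ = 48.823° + 8.649° = 57.472°.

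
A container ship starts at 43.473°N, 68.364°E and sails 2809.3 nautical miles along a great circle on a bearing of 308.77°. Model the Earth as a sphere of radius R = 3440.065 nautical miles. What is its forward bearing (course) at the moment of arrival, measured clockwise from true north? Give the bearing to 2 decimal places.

final bearing 251.41°

The arc subtends δ = 2809.3/3440.065 = 0.816642 rad at the centre.
With φ₁ = 43.473° = 0.758747 rad and θ = 308.77° = 5.389053 rad:
sin φ₂ = sin φ₁ cos δ + cos φ₁ sin δ cos θ = (0.688013)(0.684673) + (0.725699)(0.728851)(0.626196) = 0.802275
φ₂ = asin(0.802275) = 0.931096 rad = 53.348°.
For the longitude increment, Δλ = atan2( sin θ sin δ cos φ₁, cos δ − sin φ₁ sin φ₂ ) = atan2(-0.412385, 0.132698) = -72.163°.
Hence λ₂ = 68.364° + -72.163° = -3.799°.
The forward bearing on arrival equals the back-azimuth from the destination plus 180°.
Back-azimuth from P₂ (53.35°, -3.80°) to P₁ (43.47°, 68.36°), with Δλ' = λ₁ − λ₂ = 72.16°: atan2( sin Δλ' cos φ₁ , cos φ₂ sin φ₁ − sin φ₂ cos φ₁ cos Δλ' ) = 71.41°.
Final bearing = (71.41° + 180°) mod 360° = 251.41°.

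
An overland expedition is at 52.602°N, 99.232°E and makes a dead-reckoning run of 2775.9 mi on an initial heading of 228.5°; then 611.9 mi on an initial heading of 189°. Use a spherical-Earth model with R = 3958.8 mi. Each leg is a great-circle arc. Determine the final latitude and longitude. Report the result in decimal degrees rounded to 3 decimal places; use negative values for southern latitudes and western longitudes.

Apply the spherical direct solution leg by leg, carrying full precision between legs.
Leg 1: from (52.602°, 99.232°), δ = 2775.9/3958.8 = 0.701197 rad, θ = 228.5° → φ = 20.327°, λ = 68.217°.
Leg 2: from (20.327°, 68.217°), δ = 611.9/3958.8 = 0.154567 rad, θ = 189° → φ = 11.575°, λ = 66.808°.

latitude 11.575°, longitude 66.808°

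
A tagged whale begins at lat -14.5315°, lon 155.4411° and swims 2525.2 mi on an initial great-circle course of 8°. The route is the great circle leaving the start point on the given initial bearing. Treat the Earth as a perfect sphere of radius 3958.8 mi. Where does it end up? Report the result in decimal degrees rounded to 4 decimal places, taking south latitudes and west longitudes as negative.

latitude 21.6695°, longitude 160.5574°

δ = 2525.2/3958.8 = 0.637870 rad (36.5473°).
With φ₁ = -14.5315° = -0.253623 rad and θ = 8° = 0.139626 rad:
sin φ₂ = sin φ₁ cos δ + cos φ₁ sin δ cos θ = (-0.250912)(0.803366) + (0.968010)(0.595486)(0.990268) = 0.369252
φ₂ = asin(0.369252) = 0.378204 rad = 21.6695°.
Δλ = atan2( sin θ sin δ cos φ₁ , cos δ − sin φ₁ sin φ₂ ) = atan2(0.080224, 0.896016) = 0.089296 rad = 5.1163°.
Hence λ₂ = 155.4411° + 5.1163° = 160.5574°.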